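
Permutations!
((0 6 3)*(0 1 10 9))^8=(0 3 10)(1 9 6)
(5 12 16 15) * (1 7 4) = (1 7 4)(5 12 16 15) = [0, 7, 2, 3, 1, 12, 6, 4, 8, 9, 10, 11, 16, 13, 14, 5, 15]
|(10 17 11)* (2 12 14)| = |(2 12 14)(10 17 11)| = 3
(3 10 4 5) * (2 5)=(2 5 3 10 4)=[0, 1, 5, 10, 2, 3, 6, 7, 8, 9, 4]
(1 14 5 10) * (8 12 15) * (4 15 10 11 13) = [0, 14, 2, 3, 15, 11, 6, 7, 12, 9, 1, 13, 10, 4, 5, 8] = (1 14 5 11 13 4 15 8 12 10)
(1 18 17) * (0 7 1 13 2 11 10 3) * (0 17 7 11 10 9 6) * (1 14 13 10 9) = (0 11 1 18 7 14 13 2 9 6)(3 17 10) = [11, 18, 9, 17, 4, 5, 0, 14, 8, 6, 3, 1, 12, 2, 13, 15, 16, 10, 7]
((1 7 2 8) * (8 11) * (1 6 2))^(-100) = (11)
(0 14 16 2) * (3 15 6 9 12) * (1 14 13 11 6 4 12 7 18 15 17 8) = [13, 14, 0, 17, 12, 5, 9, 18, 1, 7, 10, 6, 3, 11, 16, 4, 2, 8, 15] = (0 13 11 6 9 7 18 15 4 12 3 17 8 1 14 16 2)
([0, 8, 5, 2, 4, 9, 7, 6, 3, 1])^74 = (1 3 5)(2 9 8)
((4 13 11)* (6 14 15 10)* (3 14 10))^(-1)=((3 14 15)(4 13 11)(6 10))^(-1)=(3 15 14)(4 11 13)(6 10)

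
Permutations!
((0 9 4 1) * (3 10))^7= (0 1 4 9)(3 10)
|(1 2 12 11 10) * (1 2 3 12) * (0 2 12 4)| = |(0 2 1 3 4)(10 12 11)| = 15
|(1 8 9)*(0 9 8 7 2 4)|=|(0 9 1 7 2 4)|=6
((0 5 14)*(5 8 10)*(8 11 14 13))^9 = (14)(5 13 8 10)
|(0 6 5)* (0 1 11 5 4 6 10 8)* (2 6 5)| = 6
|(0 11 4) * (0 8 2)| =|(0 11 4 8 2)| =5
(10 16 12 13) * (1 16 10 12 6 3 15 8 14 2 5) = (1 16 6 3 15 8 14 2 5)(12 13) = [0, 16, 5, 15, 4, 1, 3, 7, 14, 9, 10, 11, 13, 12, 2, 8, 6]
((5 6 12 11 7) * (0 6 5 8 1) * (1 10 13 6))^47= (0 1)(6 10 7 12 13 8 11)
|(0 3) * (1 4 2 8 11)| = 10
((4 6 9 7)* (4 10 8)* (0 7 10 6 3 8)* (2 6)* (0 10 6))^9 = (10)(6 9)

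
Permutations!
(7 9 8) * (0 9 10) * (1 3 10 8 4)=(0 9 4 1 3 10)(7 8)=[9, 3, 2, 10, 1, 5, 6, 8, 7, 4, 0]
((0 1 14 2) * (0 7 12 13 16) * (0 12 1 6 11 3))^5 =((0 6 11 3)(1 14 2 7)(12 13 16))^5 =(0 6 11 3)(1 14 2 7)(12 16 13)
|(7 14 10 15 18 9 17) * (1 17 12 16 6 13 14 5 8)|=|(1 17 7 5 8)(6 13 14 10 15 18 9 12 16)|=45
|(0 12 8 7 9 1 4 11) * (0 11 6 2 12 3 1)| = 10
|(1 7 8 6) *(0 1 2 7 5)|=|(0 1 5)(2 7 8 6)|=12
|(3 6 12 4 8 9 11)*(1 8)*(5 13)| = |(1 8 9 11 3 6 12 4)(5 13)| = 8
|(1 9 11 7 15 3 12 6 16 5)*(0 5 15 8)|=35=|(0 5 1 9 11 7 8)(3 12 6 16 15)|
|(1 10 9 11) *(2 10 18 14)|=7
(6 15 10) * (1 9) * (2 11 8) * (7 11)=(1 9)(2 7 11 8)(6 15 10)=[0, 9, 7, 3, 4, 5, 15, 11, 2, 1, 6, 8, 12, 13, 14, 10]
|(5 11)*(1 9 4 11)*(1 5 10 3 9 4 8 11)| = |(1 4)(3 9 8 11 10)| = 10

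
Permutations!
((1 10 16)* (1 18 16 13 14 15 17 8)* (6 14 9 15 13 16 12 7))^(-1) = ((1 10 16 18 12 7 6 14 13 9 15 17 8))^(-1) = (1 8 17 15 9 13 14 6 7 12 18 16 10)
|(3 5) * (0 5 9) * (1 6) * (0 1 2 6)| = 10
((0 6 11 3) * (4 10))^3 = ((0 6 11 3)(4 10))^3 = (0 3 11 6)(4 10)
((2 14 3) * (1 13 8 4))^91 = (1 4 8 13)(2 14 3)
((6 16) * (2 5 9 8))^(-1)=((2 5 9 8)(6 16))^(-1)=(2 8 9 5)(6 16)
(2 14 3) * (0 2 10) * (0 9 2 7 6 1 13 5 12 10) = (0 7 6 1 13 5 12 10 9 2 14 3) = [7, 13, 14, 0, 4, 12, 1, 6, 8, 2, 9, 11, 10, 5, 3]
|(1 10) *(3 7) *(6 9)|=|(1 10)(3 7)(6 9)|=2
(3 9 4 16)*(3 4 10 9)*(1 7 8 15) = (1 7 8 15)(4 16)(9 10) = [0, 7, 2, 3, 16, 5, 6, 8, 15, 10, 9, 11, 12, 13, 14, 1, 4]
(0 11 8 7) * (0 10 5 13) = (0 11 8 7 10 5 13) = [11, 1, 2, 3, 4, 13, 6, 10, 7, 9, 5, 8, 12, 0]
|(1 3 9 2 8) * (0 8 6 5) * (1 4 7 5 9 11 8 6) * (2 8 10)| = |(0 6 9 8 4 7 5)(1 3 11 10 2)| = 35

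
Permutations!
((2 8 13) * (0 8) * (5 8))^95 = ((0 5 8 13 2))^95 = (13)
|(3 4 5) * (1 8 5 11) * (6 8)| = 7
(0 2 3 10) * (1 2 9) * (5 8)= (0 9 1 2 3 10)(5 8)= [9, 2, 3, 10, 4, 8, 6, 7, 5, 1, 0]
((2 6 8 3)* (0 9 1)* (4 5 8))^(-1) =((0 9 1)(2 6 4 5 8 3))^(-1) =(0 1 9)(2 3 8 5 4 6)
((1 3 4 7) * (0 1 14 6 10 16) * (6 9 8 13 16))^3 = (0 4 9 16 3 14 13 1 7 8)(6 10)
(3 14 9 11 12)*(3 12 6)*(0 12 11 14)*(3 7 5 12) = [3, 1, 2, 0, 4, 12, 7, 5, 8, 14, 10, 6, 11, 13, 9] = (0 3)(5 12 11 6 7)(9 14)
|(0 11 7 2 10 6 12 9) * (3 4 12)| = |(0 11 7 2 10 6 3 4 12 9)| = 10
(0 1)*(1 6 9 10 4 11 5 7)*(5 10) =(0 6 9 5 7 1)(4 11 10) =[6, 0, 2, 3, 11, 7, 9, 1, 8, 5, 4, 10]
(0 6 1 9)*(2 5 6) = (0 2 5 6 1 9) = [2, 9, 5, 3, 4, 6, 1, 7, 8, 0]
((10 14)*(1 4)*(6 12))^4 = ((1 4)(6 12)(10 14))^4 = (14)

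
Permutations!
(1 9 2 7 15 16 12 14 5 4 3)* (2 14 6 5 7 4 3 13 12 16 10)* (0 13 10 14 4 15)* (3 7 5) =(16)(0 13 12 6 3 1 9 4 10 2 15 14 5 7) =[13, 9, 15, 1, 10, 7, 3, 0, 8, 4, 2, 11, 6, 12, 5, 14, 16]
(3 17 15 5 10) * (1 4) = (1 4)(3 17 15 5 10) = [0, 4, 2, 17, 1, 10, 6, 7, 8, 9, 3, 11, 12, 13, 14, 5, 16, 15]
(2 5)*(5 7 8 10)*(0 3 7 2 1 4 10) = [3, 4, 2, 7, 10, 1, 6, 8, 0, 9, 5] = (0 3 7 8)(1 4 10 5)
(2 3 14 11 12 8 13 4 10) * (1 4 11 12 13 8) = (1 4 10 2 3 14 12)(11 13) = [0, 4, 3, 14, 10, 5, 6, 7, 8, 9, 2, 13, 1, 11, 12]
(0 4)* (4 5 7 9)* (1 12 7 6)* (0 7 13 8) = (0 5 6 1 12 13 8)(4 7 9) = [5, 12, 2, 3, 7, 6, 1, 9, 0, 4, 10, 11, 13, 8]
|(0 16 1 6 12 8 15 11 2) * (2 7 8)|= |(0 16 1 6 12 2)(7 8 15 11)|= 12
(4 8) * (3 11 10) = [0, 1, 2, 11, 8, 5, 6, 7, 4, 9, 3, 10] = (3 11 10)(4 8)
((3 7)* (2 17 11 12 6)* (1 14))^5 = ((1 14)(2 17 11 12 6)(3 7))^5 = (17)(1 14)(3 7)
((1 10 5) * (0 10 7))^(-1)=((0 10 5 1 7))^(-1)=(0 7 1 5 10)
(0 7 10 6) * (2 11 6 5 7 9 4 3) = (0 9 4 3 2 11 6)(5 7 10) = [9, 1, 11, 2, 3, 7, 0, 10, 8, 4, 5, 6]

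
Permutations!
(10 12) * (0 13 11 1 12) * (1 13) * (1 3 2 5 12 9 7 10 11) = (0 3 2 5 12 11 13 1 9 7 10) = [3, 9, 5, 2, 4, 12, 6, 10, 8, 7, 0, 13, 11, 1]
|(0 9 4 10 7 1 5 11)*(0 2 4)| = |(0 9)(1 5 11 2 4 10 7)| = 14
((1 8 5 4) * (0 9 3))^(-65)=((0 9 3)(1 8 5 4))^(-65)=(0 9 3)(1 4 5 8)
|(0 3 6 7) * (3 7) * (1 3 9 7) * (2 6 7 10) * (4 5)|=|(0 1 3 7)(2 6 9 10)(4 5)|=4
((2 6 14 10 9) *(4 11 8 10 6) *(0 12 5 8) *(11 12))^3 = (0 11)(2 5 9 12 10 4 8)(6 14)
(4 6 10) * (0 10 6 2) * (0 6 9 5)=(0 10 4 2 6 9 5)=[10, 1, 6, 3, 2, 0, 9, 7, 8, 5, 4]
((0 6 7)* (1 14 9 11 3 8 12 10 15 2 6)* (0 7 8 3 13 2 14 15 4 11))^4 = ((0 1 15 14 9)(2 6 8 12 10 4 11 13))^4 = (0 9 14 15 1)(2 10)(4 6)(8 11)(12 13)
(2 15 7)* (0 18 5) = (0 18 5)(2 15 7) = [18, 1, 15, 3, 4, 0, 6, 2, 8, 9, 10, 11, 12, 13, 14, 7, 16, 17, 5]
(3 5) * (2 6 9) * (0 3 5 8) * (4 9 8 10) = (0 3 10 4 9 2 6 8) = [3, 1, 6, 10, 9, 5, 8, 7, 0, 2, 4]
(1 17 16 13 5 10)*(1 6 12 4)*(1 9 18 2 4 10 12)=(1 17 16 13 5 12 10 6)(2 4 9 18)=[0, 17, 4, 3, 9, 12, 1, 7, 8, 18, 6, 11, 10, 5, 14, 15, 13, 16, 2]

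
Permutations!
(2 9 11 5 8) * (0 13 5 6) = (0 13 5 8 2 9 11 6) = [13, 1, 9, 3, 4, 8, 0, 7, 2, 11, 10, 6, 12, 5]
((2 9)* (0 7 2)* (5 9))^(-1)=(0 9 5 2 7)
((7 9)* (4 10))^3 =(4 10)(7 9)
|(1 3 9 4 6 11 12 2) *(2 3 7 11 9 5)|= 21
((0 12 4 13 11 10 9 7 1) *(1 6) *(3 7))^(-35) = ((0 12 4 13 11 10 9 3 7 6 1))^(-35) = (0 6 3 10 13 12 1 7 9 11 4)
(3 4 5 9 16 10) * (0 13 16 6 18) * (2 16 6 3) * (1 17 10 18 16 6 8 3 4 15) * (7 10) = [13, 17, 6, 15, 5, 9, 16, 10, 3, 4, 2, 11, 12, 8, 14, 1, 18, 7, 0] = (0 13 8 3 15 1 17 7 10 2 6 16 18)(4 5 9)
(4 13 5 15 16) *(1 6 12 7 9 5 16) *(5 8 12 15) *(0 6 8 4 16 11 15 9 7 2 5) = (16)(0 6 9 4 13 11 15 1 8 12 2 5) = [6, 8, 5, 3, 13, 0, 9, 7, 12, 4, 10, 15, 2, 11, 14, 1, 16]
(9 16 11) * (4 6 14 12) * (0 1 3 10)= (0 1 3 10)(4 6 14 12)(9 16 11)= [1, 3, 2, 10, 6, 5, 14, 7, 8, 16, 0, 9, 4, 13, 12, 15, 11]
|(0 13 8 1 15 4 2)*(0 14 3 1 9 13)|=6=|(1 15 4 2 14 3)(8 9 13)|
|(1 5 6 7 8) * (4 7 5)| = 4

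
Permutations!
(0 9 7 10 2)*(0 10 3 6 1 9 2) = (0 2 10)(1 9 7 3 6) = [2, 9, 10, 6, 4, 5, 1, 3, 8, 7, 0]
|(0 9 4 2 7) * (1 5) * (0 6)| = |(0 9 4 2 7 6)(1 5)| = 6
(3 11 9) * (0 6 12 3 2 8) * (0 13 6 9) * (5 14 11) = (0 9 2 8 13 6 12 3 5 14 11) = [9, 1, 8, 5, 4, 14, 12, 7, 13, 2, 10, 0, 3, 6, 11]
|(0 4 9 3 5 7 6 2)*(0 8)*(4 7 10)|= 5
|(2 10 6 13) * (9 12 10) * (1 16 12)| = |(1 16 12 10 6 13 2 9)| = 8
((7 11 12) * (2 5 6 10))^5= ((2 5 6 10)(7 11 12))^5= (2 5 6 10)(7 12 11)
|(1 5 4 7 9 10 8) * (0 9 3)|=|(0 9 10 8 1 5 4 7 3)|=9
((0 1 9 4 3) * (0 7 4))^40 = ((0 1 9)(3 7 4))^40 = (0 1 9)(3 7 4)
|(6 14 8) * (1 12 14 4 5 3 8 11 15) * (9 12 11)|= 15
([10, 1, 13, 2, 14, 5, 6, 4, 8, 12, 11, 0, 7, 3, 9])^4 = [10, 1, 13, 2, 7, 5, 6, 12, 8, 14, 11, 0, 9, 3, 4]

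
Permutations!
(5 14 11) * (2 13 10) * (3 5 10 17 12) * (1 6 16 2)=(1 6 16 2 13 17 12 3 5 14 11 10)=[0, 6, 13, 5, 4, 14, 16, 7, 8, 9, 1, 10, 3, 17, 11, 15, 2, 12]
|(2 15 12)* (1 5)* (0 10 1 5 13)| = |(0 10 1 13)(2 15 12)| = 12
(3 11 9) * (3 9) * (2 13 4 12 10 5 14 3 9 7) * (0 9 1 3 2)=(0 9 7)(1 3 11)(2 13 4 12 10 5 14)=[9, 3, 13, 11, 12, 14, 6, 0, 8, 7, 5, 1, 10, 4, 2]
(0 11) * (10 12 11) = (0 10 12 11) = [10, 1, 2, 3, 4, 5, 6, 7, 8, 9, 12, 0, 11]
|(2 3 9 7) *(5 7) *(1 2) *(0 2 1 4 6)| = |(0 2 3 9 5 7 4 6)| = 8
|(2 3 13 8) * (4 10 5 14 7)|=20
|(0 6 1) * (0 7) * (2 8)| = |(0 6 1 7)(2 8)| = 4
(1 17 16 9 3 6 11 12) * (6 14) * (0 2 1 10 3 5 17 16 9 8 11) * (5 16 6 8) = (0 2 1 6)(3 14 8 11 12 10)(5 17 9 16) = [2, 6, 1, 14, 4, 17, 0, 7, 11, 16, 3, 12, 10, 13, 8, 15, 5, 9]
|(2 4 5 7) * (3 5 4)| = |(2 3 5 7)| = 4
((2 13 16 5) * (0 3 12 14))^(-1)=(0 14 12 3)(2 5 16 13)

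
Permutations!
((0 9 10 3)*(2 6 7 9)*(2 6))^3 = ((0 6 7 9 10 3))^3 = (0 9)(3 7)(6 10)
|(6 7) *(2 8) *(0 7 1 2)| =|(0 7 6 1 2 8)| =6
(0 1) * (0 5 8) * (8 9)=[1, 5, 2, 3, 4, 9, 6, 7, 0, 8]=(0 1 5 9 8)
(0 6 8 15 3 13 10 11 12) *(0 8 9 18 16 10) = [6, 1, 2, 13, 4, 5, 9, 7, 15, 18, 11, 12, 8, 0, 14, 3, 10, 17, 16] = (0 6 9 18 16 10 11 12 8 15 3 13)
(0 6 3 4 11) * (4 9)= (0 6 3 9 4 11)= [6, 1, 2, 9, 11, 5, 3, 7, 8, 4, 10, 0]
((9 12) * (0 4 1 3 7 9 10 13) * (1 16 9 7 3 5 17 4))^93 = ((0 1 5 17 4 16 9 12 10 13))^93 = (0 17 9 13 5 16 10 1 4 12)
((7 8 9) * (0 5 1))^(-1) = ((0 5 1)(7 8 9))^(-1) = (0 1 5)(7 9 8)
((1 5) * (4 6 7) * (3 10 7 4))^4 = (3 10 7)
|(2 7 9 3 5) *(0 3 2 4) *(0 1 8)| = |(0 3 5 4 1 8)(2 7 9)| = 6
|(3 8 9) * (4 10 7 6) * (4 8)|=7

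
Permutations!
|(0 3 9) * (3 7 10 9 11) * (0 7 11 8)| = 12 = |(0 11 3 8)(7 10 9)|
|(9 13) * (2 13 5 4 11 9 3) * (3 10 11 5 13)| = |(2 3)(4 5)(9 13 10 11)| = 4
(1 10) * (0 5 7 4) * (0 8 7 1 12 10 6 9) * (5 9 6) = (0 9)(1 5)(4 8 7)(10 12) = [9, 5, 2, 3, 8, 1, 6, 4, 7, 0, 12, 11, 10]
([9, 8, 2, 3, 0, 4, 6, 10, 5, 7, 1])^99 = [10, 4, 2, 3, 7, 9, 6, 8, 0, 1, 5]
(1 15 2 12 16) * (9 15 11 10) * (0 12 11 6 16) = (0 12)(1 6 16)(2 11 10 9 15) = [12, 6, 11, 3, 4, 5, 16, 7, 8, 15, 9, 10, 0, 13, 14, 2, 1]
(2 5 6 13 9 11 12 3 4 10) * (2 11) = (2 5 6 13 9)(3 4 10 11 12) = [0, 1, 5, 4, 10, 6, 13, 7, 8, 2, 11, 12, 3, 9]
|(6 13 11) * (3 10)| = |(3 10)(6 13 11)| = 6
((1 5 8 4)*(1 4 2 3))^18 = (1 2 5 3 8)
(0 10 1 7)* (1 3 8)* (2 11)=(0 10 3 8 1 7)(2 11)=[10, 7, 11, 8, 4, 5, 6, 0, 1, 9, 3, 2]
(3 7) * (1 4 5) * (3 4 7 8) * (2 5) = (1 7 4 2 5)(3 8) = [0, 7, 5, 8, 2, 1, 6, 4, 3]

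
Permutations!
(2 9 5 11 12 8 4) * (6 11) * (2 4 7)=(2 9 5 6 11 12 8 7)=[0, 1, 9, 3, 4, 6, 11, 2, 7, 5, 10, 12, 8]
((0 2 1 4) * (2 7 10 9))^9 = ((0 7 10 9 2 1 4))^9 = (0 10 2 4 7 9 1)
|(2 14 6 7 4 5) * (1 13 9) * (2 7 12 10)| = |(1 13 9)(2 14 6 12 10)(4 5 7)| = 15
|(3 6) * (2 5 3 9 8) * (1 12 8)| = |(1 12 8 2 5 3 6 9)| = 8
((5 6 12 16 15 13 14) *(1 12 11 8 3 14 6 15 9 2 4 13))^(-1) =(1 15 5 14 3 8 11 6 13 4 2 9 16 12)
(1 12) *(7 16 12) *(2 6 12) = [0, 7, 6, 3, 4, 5, 12, 16, 8, 9, 10, 11, 1, 13, 14, 15, 2] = (1 7 16 2 6 12)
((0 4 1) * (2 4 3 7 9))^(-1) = (0 1 4 2 9 7 3)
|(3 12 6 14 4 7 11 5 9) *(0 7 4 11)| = 14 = |(0 7)(3 12 6 14 11 5 9)|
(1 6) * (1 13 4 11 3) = (1 6 13 4 11 3) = [0, 6, 2, 1, 11, 5, 13, 7, 8, 9, 10, 3, 12, 4]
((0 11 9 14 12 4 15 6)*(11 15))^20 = (0 6 15) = ((0 15 6)(4 11 9 14 12))^20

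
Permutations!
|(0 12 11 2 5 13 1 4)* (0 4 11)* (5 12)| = |(0 5 13 1 11 2 12)| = 7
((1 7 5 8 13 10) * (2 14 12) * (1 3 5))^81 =((1 7)(2 14 12)(3 5 8 13 10))^81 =(14)(1 7)(3 5 8 13 10)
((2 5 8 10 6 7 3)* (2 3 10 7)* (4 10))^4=(2 4 5 10 8 6 7)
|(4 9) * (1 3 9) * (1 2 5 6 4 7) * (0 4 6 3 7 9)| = |(9)(0 4 2 5 3)(1 7)| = 10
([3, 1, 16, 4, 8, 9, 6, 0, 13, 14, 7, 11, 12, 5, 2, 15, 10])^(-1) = [7, 1, 14, 0, 3, 13, 6, 10, 4, 5, 16, 11, 12, 8, 9, 15, 2]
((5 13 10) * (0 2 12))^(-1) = (0 12 2)(5 10 13)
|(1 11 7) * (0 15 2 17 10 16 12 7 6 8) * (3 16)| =|(0 15 2 17 10 3 16 12 7 1 11 6 8)| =13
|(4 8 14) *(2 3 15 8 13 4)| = |(2 3 15 8 14)(4 13)| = 10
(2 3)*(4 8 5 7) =(2 3)(4 8 5 7) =[0, 1, 3, 2, 8, 7, 6, 4, 5]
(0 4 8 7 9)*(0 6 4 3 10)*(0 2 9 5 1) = (0 3 10 2 9 6 4 8 7 5 1) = [3, 0, 9, 10, 8, 1, 4, 5, 7, 6, 2]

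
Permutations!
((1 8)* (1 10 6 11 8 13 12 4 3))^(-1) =((1 13 12 4 3)(6 11 8 10))^(-1) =(1 3 4 12 13)(6 10 8 11)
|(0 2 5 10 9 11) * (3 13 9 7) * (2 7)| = |(0 7 3 13 9 11)(2 5 10)| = 6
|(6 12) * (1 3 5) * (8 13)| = |(1 3 5)(6 12)(8 13)| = 6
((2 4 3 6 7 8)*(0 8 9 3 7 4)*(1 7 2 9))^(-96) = (0 9 6 2 8 3 4)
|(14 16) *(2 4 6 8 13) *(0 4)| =6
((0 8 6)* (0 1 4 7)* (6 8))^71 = ((8)(0 6 1 4 7))^71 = (8)(0 6 1 4 7)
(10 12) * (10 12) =(12) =[0, 1, 2, 3, 4, 5, 6, 7, 8, 9, 10, 11, 12]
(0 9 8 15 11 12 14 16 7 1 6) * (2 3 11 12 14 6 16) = [9, 16, 3, 11, 4, 5, 0, 1, 15, 8, 10, 14, 6, 13, 2, 12, 7] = (0 9 8 15 12 6)(1 16 7)(2 3 11 14)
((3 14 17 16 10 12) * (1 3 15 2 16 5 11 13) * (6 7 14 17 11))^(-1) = (1 13 11 14 7 6 5 17 3)(2 15 12 10 16)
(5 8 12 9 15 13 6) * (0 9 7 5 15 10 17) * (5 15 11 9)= (0 5 8 12 7 15 13 6 11 9 10 17)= [5, 1, 2, 3, 4, 8, 11, 15, 12, 10, 17, 9, 7, 6, 14, 13, 16, 0]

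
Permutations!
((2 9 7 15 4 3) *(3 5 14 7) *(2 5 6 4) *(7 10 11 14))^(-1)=(2 15 7 5 3 9)(4 6)(10 14 11)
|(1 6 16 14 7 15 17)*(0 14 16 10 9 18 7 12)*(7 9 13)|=42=|(0 14 12)(1 6 10 13 7 15 17)(9 18)|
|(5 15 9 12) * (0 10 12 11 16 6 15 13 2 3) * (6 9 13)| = 9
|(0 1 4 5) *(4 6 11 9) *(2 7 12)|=21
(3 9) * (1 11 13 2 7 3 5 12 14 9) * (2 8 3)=(1 11 13 8 3)(2 7)(5 12 14 9)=[0, 11, 7, 1, 4, 12, 6, 2, 3, 5, 10, 13, 14, 8, 9]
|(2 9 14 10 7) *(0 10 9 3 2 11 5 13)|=6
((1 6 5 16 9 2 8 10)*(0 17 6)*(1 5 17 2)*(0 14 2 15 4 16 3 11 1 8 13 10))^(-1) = (0 8 9 16 4 15)(1 11 3 5 10 13 2 14)(6 17)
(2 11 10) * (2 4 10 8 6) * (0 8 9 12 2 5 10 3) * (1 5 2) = (0 8 6 2 11 9 12 1 5 10 4 3) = [8, 5, 11, 0, 3, 10, 2, 7, 6, 12, 4, 9, 1]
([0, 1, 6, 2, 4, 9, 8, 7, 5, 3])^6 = [0, 1, 2, 3, 4, 5, 6, 7, 8, 9]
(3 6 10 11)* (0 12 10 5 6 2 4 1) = (0 12 10 11 3 2 4 1)(5 6) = [12, 0, 4, 2, 1, 6, 5, 7, 8, 9, 11, 3, 10]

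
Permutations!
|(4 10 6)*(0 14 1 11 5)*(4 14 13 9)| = 10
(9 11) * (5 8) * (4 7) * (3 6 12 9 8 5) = (3 6 12 9 11 8)(4 7) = [0, 1, 2, 6, 7, 5, 12, 4, 3, 11, 10, 8, 9]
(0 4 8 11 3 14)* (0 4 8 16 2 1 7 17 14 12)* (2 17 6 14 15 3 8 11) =(0 11 8 2 1 7 6 14 4 16 17 15 3 12) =[11, 7, 1, 12, 16, 5, 14, 6, 2, 9, 10, 8, 0, 13, 4, 3, 17, 15]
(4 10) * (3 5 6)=[0, 1, 2, 5, 10, 6, 3, 7, 8, 9, 4]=(3 5 6)(4 10)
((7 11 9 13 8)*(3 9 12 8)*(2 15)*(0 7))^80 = (15)(3 13 9)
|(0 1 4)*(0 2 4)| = 2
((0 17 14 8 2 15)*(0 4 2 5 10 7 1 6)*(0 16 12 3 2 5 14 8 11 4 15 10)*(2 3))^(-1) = (0 5 4 11 14 8 17)(1 7 10 2 12 16 6)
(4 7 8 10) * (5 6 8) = (4 7 5 6 8 10) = [0, 1, 2, 3, 7, 6, 8, 5, 10, 9, 4]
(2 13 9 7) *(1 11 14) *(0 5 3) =(0 5 3)(1 11 14)(2 13 9 7) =[5, 11, 13, 0, 4, 3, 6, 2, 8, 7, 10, 14, 12, 9, 1]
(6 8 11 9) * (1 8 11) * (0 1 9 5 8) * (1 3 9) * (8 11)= (0 3 9 6 8 1)(5 11)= [3, 0, 2, 9, 4, 11, 8, 7, 1, 6, 10, 5]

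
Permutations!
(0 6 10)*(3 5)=[6, 1, 2, 5, 4, 3, 10, 7, 8, 9, 0]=(0 6 10)(3 5)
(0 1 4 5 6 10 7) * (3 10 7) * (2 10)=[1, 4, 10, 2, 5, 6, 7, 0, 8, 9, 3]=(0 1 4 5 6 7)(2 10 3)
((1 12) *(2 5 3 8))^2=((1 12)(2 5 3 8))^2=(12)(2 3)(5 8)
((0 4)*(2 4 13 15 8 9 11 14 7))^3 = ((0 13 15 8 9 11 14 7 2 4))^3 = (0 8 14 4 15 11 2 13 9 7)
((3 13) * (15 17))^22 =((3 13)(15 17))^22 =(17)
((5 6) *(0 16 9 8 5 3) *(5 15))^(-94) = (0 9 15 6)(3 16 8 5)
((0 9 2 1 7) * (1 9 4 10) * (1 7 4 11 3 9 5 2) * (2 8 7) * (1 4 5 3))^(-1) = (0 7 8 5 1 11)(2 10 4 9 3)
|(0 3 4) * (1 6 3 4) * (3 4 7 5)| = 7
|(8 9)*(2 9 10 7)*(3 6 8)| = 7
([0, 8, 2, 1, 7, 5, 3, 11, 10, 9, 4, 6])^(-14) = (1 10 7 6)(3 8 4 11)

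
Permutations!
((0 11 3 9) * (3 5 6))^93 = ((0 11 5 6 3 9))^93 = (0 6)(3 11)(5 9)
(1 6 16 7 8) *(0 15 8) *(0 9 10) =(0 15 8 1 6 16 7 9 10) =[15, 6, 2, 3, 4, 5, 16, 9, 1, 10, 0, 11, 12, 13, 14, 8, 7]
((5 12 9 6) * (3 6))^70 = ((3 6 5 12 9))^70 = (12)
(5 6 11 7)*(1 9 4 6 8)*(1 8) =(1 9 4 6 11 7 5) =[0, 9, 2, 3, 6, 1, 11, 5, 8, 4, 10, 7]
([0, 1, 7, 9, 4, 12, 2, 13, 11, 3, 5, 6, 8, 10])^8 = [0, 1, 6, 3, 4, 10, 11, 2, 12, 9, 13, 8, 5, 7]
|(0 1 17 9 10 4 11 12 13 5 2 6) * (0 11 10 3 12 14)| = |(0 1 17 9 3 12 13 5 2 6 11 14)(4 10)| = 12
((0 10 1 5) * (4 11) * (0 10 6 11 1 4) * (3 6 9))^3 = ((0 9 3 6 11)(1 5 10 4))^3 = (0 6 9 11 3)(1 4 10 5)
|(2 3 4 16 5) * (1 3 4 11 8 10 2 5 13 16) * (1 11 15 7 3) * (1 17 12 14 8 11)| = 24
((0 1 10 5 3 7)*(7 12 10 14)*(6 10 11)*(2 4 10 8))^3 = (0 7 14 1)(2 5 11)(3 6 4)(8 10 12)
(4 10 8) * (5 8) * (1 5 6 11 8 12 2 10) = (1 5 12 2 10 6 11 8 4) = [0, 5, 10, 3, 1, 12, 11, 7, 4, 9, 6, 8, 2]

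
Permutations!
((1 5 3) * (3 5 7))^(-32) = ((1 7 3))^(-32) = (1 7 3)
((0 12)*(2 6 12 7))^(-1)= ((0 7 2 6 12))^(-1)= (0 12 6 2 7)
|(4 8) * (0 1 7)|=6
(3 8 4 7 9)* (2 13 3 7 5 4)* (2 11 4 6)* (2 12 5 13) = (3 8 11 4 13)(5 6 12)(7 9) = [0, 1, 2, 8, 13, 6, 12, 9, 11, 7, 10, 4, 5, 3]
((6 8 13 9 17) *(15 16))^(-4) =(6 8 13 9 17)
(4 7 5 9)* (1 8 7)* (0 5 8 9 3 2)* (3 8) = (0 5 8 7 3 2)(1 9 4) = [5, 9, 0, 2, 1, 8, 6, 3, 7, 4]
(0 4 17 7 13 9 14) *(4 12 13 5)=(0 12 13 9 14)(4 17 7 5)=[12, 1, 2, 3, 17, 4, 6, 5, 8, 14, 10, 11, 13, 9, 0, 15, 16, 7]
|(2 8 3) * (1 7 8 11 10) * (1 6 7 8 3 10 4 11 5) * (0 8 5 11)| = 18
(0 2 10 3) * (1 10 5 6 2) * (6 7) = (0 1 10 3)(2 5 7 6) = [1, 10, 5, 0, 4, 7, 2, 6, 8, 9, 3]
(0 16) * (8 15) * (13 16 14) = (0 14 13 16)(8 15) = [14, 1, 2, 3, 4, 5, 6, 7, 15, 9, 10, 11, 12, 16, 13, 8, 0]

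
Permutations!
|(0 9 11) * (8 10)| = |(0 9 11)(8 10)| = 6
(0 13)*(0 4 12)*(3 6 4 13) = [3, 1, 2, 6, 12, 5, 4, 7, 8, 9, 10, 11, 0, 13] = (13)(0 3 6 4 12)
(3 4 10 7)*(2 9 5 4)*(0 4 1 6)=(0 4 10 7 3 2 9 5 1 6)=[4, 6, 9, 2, 10, 1, 0, 3, 8, 5, 7]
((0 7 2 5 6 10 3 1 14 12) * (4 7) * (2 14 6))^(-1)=((0 4 7 14 12)(1 6 10 3)(2 5))^(-1)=(0 12 14 7 4)(1 3 10 6)(2 5)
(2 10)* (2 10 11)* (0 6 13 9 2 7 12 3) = (0 6 13 9 2 11 7 12 3) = [6, 1, 11, 0, 4, 5, 13, 12, 8, 2, 10, 7, 3, 9]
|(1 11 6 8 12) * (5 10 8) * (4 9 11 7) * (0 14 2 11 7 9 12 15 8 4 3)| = 26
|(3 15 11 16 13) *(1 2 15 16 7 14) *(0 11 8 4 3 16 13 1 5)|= |(0 11 7 14 5)(1 2 15 8 4 3 13 16)|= 40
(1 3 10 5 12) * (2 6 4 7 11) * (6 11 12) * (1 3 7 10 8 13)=[0, 7, 11, 8, 10, 6, 4, 12, 13, 9, 5, 2, 3, 1]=(1 7 12 3 8 13)(2 11)(4 10 5 6)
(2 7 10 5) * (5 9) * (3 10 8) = (2 7 8 3 10 9 5) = [0, 1, 7, 10, 4, 2, 6, 8, 3, 5, 9]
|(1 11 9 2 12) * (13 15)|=10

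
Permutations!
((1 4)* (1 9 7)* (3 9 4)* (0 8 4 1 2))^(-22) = (0 4 3 7)(1 9 2 8)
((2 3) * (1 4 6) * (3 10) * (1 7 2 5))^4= ((1 4 6 7 2 10 3 5))^4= (1 2)(3 6)(4 10)(5 7)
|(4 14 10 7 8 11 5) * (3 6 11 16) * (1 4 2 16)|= |(1 4 14 10 7 8)(2 16 3 6 11 5)|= 6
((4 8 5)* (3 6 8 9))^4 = (3 4 8)(5 6 9)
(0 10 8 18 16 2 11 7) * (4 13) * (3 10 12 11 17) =(0 12 11 7)(2 17 3 10 8 18 16)(4 13) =[12, 1, 17, 10, 13, 5, 6, 0, 18, 9, 8, 7, 11, 4, 14, 15, 2, 3, 16]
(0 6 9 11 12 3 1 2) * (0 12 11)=(0 6 9)(1 2 12 3)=[6, 2, 12, 1, 4, 5, 9, 7, 8, 0, 10, 11, 3]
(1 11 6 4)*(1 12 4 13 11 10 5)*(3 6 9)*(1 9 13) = (1 10 5 9 3 6)(4 12)(11 13) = [0, 10, 2, 6, 12, 9, 1, 7, 8, 3, 5, 13, 4, 11]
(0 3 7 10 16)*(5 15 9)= (0 3 7 10 16)(5 15 9)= [3, 1, 2, 7, 4, 15, 6, 10, 8, 5, 16, 11, 12, 13, 14, 9, 0]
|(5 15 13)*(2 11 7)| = 3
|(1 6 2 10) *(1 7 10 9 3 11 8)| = 14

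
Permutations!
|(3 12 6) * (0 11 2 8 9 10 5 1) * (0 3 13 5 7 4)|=24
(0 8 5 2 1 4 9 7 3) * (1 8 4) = (0 4 9 7 3)(2 8 5) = [4, 1, 8, 0, 9, 2, 6, 3, 5, 7]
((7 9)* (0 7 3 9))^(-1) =((0 7)(3 9))^(-1) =(0 7)(3 9)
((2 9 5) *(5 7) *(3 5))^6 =((2 9 7 3 5))^6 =(2 9 7 3 5)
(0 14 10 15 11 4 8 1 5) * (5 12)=(0 14 10 15 11 4 8 1 12 5)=[14, 12, 2, 3, 8, 0, 6, 7, 1, 9, 15, 4, 5, 13, 10, 11]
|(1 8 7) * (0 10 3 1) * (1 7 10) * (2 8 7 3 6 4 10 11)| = 3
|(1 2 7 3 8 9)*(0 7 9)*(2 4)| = 4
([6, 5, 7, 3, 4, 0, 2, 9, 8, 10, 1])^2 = [2, 0, 9, 3, 4, 6, 7, 10, 8, 1, 5]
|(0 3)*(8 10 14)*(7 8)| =|(0 3)(7 8 10 14)| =4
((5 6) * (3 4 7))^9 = (7)(5 6)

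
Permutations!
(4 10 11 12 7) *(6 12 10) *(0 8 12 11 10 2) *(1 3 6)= (0 8 12 7 4 1 3 6 11 2)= [8, 3, 0, 6, 1, 5, 11, 4, 12, 9, 10, 2, 7]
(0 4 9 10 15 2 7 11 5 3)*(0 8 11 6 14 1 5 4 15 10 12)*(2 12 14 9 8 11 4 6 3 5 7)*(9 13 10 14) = (0 15 12)(1 7 3 11 6 13 10 14)(4 8) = [15, 7, 2, 11, 8, 5, 13, 3, 4, 9, 14, 6, 0, 10, 1, 12]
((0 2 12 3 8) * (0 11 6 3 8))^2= ((0 2 12 8 11 6 3))^2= (0 12 11 3 2 8 6)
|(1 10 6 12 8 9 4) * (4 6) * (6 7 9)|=6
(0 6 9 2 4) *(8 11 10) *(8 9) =(0 6 8 11 10 9 2 4) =[6, 1, 4, 3, 0, 5, 8, 7, 11, 2, 9, 10]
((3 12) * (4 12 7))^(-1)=((3 7 4 12))^(-1)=(3 12 4 7)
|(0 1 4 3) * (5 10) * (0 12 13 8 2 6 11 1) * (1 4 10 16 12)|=12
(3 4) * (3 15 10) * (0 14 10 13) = (0 14 10 3 4 15 13) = [14, 1, 2, 4, 15, 5, 6, 7, 8, 9, 3, 11, 12, 0, 10, 13]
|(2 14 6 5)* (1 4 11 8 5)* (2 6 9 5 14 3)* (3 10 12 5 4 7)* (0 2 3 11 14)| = |(0 2 10 12 5 6 1 7 11 8)(4 14 9)| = 30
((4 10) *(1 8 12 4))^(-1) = (1 10 4 12 8)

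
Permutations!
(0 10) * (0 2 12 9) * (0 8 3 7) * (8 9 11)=[10, 1, 12, 7, 4, 5, 6, 0, 3, 9, 2, 8, 11]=(0 10 2 12 11 8 3 7)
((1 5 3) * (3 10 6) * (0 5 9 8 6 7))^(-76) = ((0 5 10 7)(1 9 8 6 3))^(-76) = (10)(1 3 6 8 9)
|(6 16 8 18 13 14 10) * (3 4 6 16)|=6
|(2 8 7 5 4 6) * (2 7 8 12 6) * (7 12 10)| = |(2 10 7 5 4)(6 12)| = 10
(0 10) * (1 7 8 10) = (0 1 7 8 10) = [1, 7, 2, 3, 4, 5, 6, 8, 10, 9, 0]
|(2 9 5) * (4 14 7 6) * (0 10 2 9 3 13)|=20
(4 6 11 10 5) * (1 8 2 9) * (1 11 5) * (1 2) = [0, 8, 9, 3, 6, 4, 5, 7, 1, 11, 2, 10] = (1 8)(2 9 11 10)(4 6 5)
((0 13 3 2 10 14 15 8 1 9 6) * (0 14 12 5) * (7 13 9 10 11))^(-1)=((0 9 6 14 15 8 1 10 12 5)(2 11 7 13 3))^(-1)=(0 5 12 10 1 8 15 14 6 9)(2 3 13 7 11)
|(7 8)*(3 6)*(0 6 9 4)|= 10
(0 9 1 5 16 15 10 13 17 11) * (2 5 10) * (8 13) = (0 9 1 10 8 13 17 11)(2 5 16 15) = [9, 10, 5, 3, 4, 16, 6, 7, 13, 1, 8, 0, 12, 17, 14, 2, 15, 11]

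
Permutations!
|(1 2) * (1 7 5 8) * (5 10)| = 6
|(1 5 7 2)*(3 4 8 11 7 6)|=|(1 5 6 3 4 8 11 7 2)|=9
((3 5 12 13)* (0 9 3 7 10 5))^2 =((0 9 3)(5 12 13 7 10))^2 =(0 3 9)(5 13 10 12 7)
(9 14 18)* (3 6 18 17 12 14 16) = (3 6 18 9 16)(12 14 17) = [0, 1, 2, 6, 4, 5, 18, 7, 8, 16, 10, 11, 14, 13, 17, 15, 3, 12, 9]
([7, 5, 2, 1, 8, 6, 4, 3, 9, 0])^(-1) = [9, 3, 2, 7, 6, 1, 5, 0, 4, 8]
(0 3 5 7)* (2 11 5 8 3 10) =(0 10 2 11 5 7)(3 8) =[10, 1, 11, 8, 4, 7, 6, 0, 3, 9, 2, 5]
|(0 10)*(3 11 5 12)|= 4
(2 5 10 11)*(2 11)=[0, 1, 5, 3, 4, 10, 6, 7, 8, 9, 2, 11]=(11)(2 5 10)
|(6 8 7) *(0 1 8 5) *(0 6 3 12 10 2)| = |(0 1 8 7 3 12 10 2)(5 6)| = 8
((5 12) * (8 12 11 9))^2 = ((5 11 9 8 12))^2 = (5 9 12 11 8)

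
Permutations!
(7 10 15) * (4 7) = (4 7 10 15) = [0, 1, 2, 3, 7, 5, 6, 10, 8, 9, 15, 11, 12, 13, 14, 4]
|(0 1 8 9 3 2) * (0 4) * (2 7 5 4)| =|(0 1 8 9 3 7 5 4)| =8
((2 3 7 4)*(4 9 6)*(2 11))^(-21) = ((2 3 7 9 6 4 11))^(-21) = (11)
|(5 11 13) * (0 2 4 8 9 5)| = 8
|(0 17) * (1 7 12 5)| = 4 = |(0 17)(1 7 12 5)|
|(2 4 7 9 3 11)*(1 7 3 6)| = 4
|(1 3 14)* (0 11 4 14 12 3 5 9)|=14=|(0 11 4 14 1 5 9)(3 12)|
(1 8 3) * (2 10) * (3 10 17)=(1 8 10 2 17 3)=[0, 8, 17, 1, 4, 5, 6, 7, 10, 9, 2, 11, 12, 13, 14, 15, 16, 3]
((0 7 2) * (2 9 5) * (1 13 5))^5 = (0 5 1 7 2 13 9) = ((0 7 9 1 13 5 2))^5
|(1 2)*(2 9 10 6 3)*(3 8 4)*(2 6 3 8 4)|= 8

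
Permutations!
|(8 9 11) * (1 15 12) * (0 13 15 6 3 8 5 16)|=12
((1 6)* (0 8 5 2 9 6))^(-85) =((0 8 5 2 9 6 1))^(-85) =(0 1 6 9 2 5 8)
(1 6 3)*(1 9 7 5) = (1 6 3 9 7 5) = [0, 6, 2, 9, 4, 1, 3, 5, 8, 7]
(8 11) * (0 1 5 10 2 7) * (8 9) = (0 1 5 10 2 7)(8 11 9) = [1, 5, 7, 3, 4, 10, 6, 0, 11, 8, 2, 9]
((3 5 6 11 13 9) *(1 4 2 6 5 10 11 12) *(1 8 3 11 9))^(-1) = ((1 4 2 6 12 8 3 10 9 11 13))^(-1) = (1 13 11 9 10 3 8 12 6 2 4)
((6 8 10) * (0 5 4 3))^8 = ((0 5 4 3)(6 8 10))^8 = (6 10 8)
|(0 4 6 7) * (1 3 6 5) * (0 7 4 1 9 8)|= 8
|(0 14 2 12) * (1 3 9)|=|(0 14 2 12)(1 3 9)|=12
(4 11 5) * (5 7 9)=(4 11 7 9 5)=[0, 1, 2, 3, 11, 4, 6, 9, 8, 5, 10, 7]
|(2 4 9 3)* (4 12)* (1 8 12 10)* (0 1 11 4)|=|(0 1 8 12)(2 10 11 4 9 3)|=12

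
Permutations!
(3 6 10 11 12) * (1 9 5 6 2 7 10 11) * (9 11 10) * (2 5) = [0, 11, 7, 5, 4, 6, 10, 9, 8, 2, 1, 12, 3] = (1 11 12 3 5 6 10)(2 7 9)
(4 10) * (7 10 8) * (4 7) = (4 8)(7 10) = [0, 1, 2, 3, 8, 5, 6, 10, 4, 9, 7]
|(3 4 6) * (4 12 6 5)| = |(3 12 6)(4 5)| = 6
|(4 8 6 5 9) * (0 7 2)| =|(0 7 2)(4 8 6 5 9)| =15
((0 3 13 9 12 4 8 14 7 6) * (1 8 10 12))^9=(14)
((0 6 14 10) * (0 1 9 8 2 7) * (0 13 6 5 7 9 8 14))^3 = ((0 5 7 13 6)(1 8 2 9 14 10))^3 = (0 13 5 6 7)(1 9)(2 10)(8 14)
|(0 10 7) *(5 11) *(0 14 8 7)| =6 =|(0 10)(5 11)(7 14 8)|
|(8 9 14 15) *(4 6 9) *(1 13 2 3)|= |(1 13 2 3)(4 6 9 14 15 8)|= 12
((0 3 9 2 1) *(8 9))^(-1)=(0 1 2 9 8 3)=((0 3 8 9 2 1))^(-1)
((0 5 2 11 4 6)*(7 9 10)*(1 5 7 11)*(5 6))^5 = ((0 7 9 10 11 4 5 2 1 6))^5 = (0 4)(1 10)(2 9)(5 7)(6 11)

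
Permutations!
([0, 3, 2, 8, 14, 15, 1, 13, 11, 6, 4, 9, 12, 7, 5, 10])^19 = (1 3 8 11 9 6)(4 10 15 5 14)(7 13)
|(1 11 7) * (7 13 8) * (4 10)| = |(1 11 13 8 7)(4 10)| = 10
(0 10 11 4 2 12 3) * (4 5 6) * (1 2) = (0 10 11 5 6 4 1 2 12 3) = [10, 2, 12, 0, 1, 6, 4, 7, 8, 9, 11, 5, 3]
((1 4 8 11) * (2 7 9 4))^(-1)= (1 11 8 4 9 7 2)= ((1 2 7 9 4 8 11))^(-1)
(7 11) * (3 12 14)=[0, 1, 2, 12, 4, 5, 6, 11, 8, 9, 10, 7, 14, 13, 3]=(3 12 14)(7 11)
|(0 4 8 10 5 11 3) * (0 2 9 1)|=|(0 4 8 10 5 11 3 2 9 1)|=10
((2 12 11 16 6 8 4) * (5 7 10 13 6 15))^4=(2 15 13)(4 16 10)(5 6 12)(7 8 11)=((2 12 11 16 15 5 7 10 13 6 8 4))^4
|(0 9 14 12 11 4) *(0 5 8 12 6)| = |(0 9 14 6)(4 5 8 12 11)| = 20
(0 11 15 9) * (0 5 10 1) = (0 11 15 9 5 10 1) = [11, 0, 2, 3, 4, 10, 6, 7, 8, 5, 1, 15, 12, 13, 14, 9]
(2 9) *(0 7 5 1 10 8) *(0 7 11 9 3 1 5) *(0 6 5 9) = (0 11)(1 10 8 7 6 5 9 2 3) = [11, 10, 3, 1, 4, 9, 5, 6, 7, 2, 8, 0]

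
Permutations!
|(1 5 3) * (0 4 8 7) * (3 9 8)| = |(0 4 3 1 5 9 8 7)| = 8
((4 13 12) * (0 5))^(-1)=(0 5)(4 12 13)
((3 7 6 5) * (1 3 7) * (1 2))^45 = (7)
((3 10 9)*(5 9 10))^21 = (10)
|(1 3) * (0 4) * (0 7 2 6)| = 10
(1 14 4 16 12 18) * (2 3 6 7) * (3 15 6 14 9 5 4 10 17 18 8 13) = [0, 9, 15, 14, 16, 4, 7, 2, 13, 5, 17, 11, 8, 3, 10, 6, 12, 18, 1] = (1 9 5 4 16 12 8 13 3 14 10 17 18)(2 15 6 7)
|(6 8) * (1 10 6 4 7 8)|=3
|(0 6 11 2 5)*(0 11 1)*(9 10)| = |(0 6 1)(2 5 11)(9 10)| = 6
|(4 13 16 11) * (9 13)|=5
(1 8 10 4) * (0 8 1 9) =(0 8 10 4 9) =[8, 1, 2, 3, 9, 5, 6, 7, 10, 0, 4]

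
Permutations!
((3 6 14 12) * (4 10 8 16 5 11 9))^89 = ((3 6 14 12)(4 10 8 16 5 11 9))^89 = (3 6 14 12)(4 11 16 10 9 5 8)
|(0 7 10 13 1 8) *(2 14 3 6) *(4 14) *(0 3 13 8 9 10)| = 10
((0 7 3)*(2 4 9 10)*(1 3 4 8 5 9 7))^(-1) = (0 3 1)(2 10 9 5 8)(4 7)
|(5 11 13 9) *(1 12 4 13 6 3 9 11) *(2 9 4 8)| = 30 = |(1 12 8 2 9 5)(3 4 13 11 6)|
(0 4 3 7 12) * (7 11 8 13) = (0 4 3 11 8 13 7 12) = [4, 1, 2, 11, 3, 5, 6, 12, 13, 9, 10, 8, 0, 7]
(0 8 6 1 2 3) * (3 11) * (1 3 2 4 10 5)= (0 8 6 3)(1 4 10 5)(2 11)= [8, 4, 11, 0, 10, 1, 3, 7, 6, 9, 5, 2]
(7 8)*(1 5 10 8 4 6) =(1 5 10 8 7 4 6) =[0, 5, 2, 3, 6, 10, 1, 4, 7, 9, 8]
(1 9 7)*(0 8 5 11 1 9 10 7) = (0 8 5 11 1 10 7 9) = [8, 10, 2, 3, 4, 11, 6, 9, 5, 0, 7, 1]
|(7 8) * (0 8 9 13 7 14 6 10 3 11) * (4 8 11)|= 6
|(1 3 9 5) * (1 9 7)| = |(1 3 7)(5 9)| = 6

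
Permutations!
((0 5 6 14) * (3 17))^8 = ((0 5 6 14)(3 17))^8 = (17)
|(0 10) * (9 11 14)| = 6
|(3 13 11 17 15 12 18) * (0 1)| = |(0 1)(3 13 11 17 15 12 18)| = 14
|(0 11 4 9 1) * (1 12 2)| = 7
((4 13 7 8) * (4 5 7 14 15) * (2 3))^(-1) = (2 3)(4 15 14 13)(5 8 7)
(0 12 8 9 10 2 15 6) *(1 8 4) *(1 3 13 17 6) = (0 12 4 3 13 17 6)(1 8 9 10 2 15) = [12, 8, 15, 13, 3, 5, 0, 7, 9, 10, 2, 11, 4, 17, 14, 1, 16, 6]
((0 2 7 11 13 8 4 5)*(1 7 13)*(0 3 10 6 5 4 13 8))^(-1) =((0 2 8 13)(1 7 11)(3 10 6 5))^(-1) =(0 13 8 2)(1 11 7)(3 5 6 10)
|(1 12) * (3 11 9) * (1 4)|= |(1 12 4)(3 11 9)|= 3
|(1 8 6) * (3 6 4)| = |(1 8 4 3 6)| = 5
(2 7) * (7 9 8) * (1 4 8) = (1 4 8 7 2 9) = [0, 4, 9, 3, 8, 5, 6, 2, 7, 1]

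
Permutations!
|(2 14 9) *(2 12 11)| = 5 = |(2 14 9 12 11)|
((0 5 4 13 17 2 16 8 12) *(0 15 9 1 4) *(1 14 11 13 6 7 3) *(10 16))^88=((0 5)(1 4 6 7 3)(2 10 16 8 12 15 9 14 11 13 17))^88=(17)(1 7 4 3 6)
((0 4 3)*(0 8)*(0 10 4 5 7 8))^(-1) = ((0 5 7 8 10 4 3))^(-1) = (0 3 4 10 8 7 5)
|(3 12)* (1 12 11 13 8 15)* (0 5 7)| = |(0 5 7)(1 12 3 11 13 8 15)| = 21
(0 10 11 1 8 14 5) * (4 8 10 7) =(0 7 4 8 14 5)(1 10 11) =[7, 10, 2, 3, 8, 0, 6, 4, 14, 9, 11, 1, 12, 13, 5]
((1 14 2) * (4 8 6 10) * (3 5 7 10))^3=(14)(3 10 6 7 8 5 4)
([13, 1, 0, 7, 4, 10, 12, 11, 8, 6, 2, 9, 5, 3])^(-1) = [2, 1, 10, 13, 4, 12, 9, 3, 8, 11, 5, 7, 6, 0]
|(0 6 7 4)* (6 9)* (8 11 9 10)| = |(0 10 8 11 9 6 7 4)| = 8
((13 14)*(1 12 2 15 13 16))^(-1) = (1 16 14 13 15 2 12)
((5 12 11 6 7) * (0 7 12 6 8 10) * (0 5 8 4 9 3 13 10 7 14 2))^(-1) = ((0 14 2)(3 13 10 5 6 12 11 4 9)(7 8))^(-1) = (0 2 14)(3 9 4 11 12 6 5 10 13)(7 8)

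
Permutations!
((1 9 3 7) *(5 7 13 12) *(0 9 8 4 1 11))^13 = ((0 9 3 13 12 5 7 11)(1 8 4))^13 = (0 5 3 11 12 9 7 13)(1 8 4)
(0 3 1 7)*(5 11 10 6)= (0 3 1 7)(5 11 10 6)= [3, 7, 2, 1, 4, 11, 5, 0, 8, 9, 6, 10]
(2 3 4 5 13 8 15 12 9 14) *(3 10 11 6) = (2 10 11 6 3 4 5 13 8 15 12 9 14) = [0, 1, 10, 4, 5, 13, 3, 7, 15, 14, 11, 6, 9, 8, 2, 12]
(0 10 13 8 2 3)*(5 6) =[10, 1, 3, 0, 4, 6, 5, 7, 2, 9, 13, 11, 12, 8] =(0 10 13 8 2 3)(5 6)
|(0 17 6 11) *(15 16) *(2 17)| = |(0 2 17 6 11)(15 16)| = 10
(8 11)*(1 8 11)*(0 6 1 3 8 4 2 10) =(11)(0 6 1 4 2 10)(3 8) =[6, 4, 10, 8, 2, 5, 1, 7, 3, 9, 0, 11]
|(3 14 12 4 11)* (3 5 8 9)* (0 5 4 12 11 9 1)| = 20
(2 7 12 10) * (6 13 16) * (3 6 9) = (2 7 12 10)(3 6 13 16 9) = [0, 1, 7, 6, 4, 5, 13, 12, 8, 3, 2, 11, 10, 16, 14, 15, 9]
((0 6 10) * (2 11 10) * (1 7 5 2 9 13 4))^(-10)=((0 6 9 13 4 1 7 5 2 11 10))^(-10)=(0 6 9 13 4 1 7 5 2 11 10)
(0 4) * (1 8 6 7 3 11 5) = (0 4)(1 8 6 7 3 11 5) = [4, 8, 2, 11, 0, 1, 7, 3, 6, 9, 10, 5]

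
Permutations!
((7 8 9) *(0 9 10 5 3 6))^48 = ((0 9 7 8 10 5 3 6))^48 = (10)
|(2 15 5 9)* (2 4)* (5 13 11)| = |(2 15 13 11 5 9 4)| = 7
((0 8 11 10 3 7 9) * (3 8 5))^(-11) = ((0 5 3 7 9)(8 11 10))^(-11) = (0 9 7 3 5)(8 11 10)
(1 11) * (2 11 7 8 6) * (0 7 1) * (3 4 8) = [7, 1, 11, 4, 8, 5, 2, 3, 6, 9, 10, 0] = (0 7 3 4 8 6 2 11)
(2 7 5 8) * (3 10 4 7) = (2 3 10 4 7 5 8) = [0, 1, 3, 10, 7, 8, 6, 5, 2, 9, 4]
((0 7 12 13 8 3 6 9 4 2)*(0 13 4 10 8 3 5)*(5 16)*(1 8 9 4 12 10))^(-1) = ((0 7 10 9 1 8 16 5)(2 13 3 6 4))^(-1) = (0 5 16 8 1 9 10 7)(2 4 6 3 13)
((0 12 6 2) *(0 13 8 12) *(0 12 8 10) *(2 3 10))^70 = (13)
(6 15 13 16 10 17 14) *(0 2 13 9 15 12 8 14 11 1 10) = [2, 10, 13, 3, 4, 5, 12, 7, 14, 15, 17, 1, 8, 16, 6, 9, 0, 11] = (0 2 13 16)(1 10 17 11)(6 12 8 14)(9 15)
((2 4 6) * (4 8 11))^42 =((2 8 11 4 6))^42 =(2 11 6 8 4)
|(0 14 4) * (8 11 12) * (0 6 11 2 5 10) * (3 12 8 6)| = 11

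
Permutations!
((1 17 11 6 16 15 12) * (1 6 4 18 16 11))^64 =(4 18 16 15 12 6 11)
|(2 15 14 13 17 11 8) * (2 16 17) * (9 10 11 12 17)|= |(2 15 14 13)(8 16 9 10 11)(12 17)|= 20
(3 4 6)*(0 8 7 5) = (0 8 7 5)(3 4 6) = [8, 1, 2, 4, 6, 0, 3, 5, 7]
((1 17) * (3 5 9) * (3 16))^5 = (1 17)(3 5 9 16)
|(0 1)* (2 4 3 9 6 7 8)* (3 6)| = |(0 1)(2 4 6 7 8)(3 9)| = 10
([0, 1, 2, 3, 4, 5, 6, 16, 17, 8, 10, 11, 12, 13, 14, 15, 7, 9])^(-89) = [0, 1, 2, 3, 4, 5, 6, 16, 17, 8, 10, 11, 12, 13, 14, 15, 7, 9]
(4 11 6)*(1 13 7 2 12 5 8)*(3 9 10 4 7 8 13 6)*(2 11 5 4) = (1 6 7 11 3 9 10 2 12 4 5 13 8) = [0, 6, 12, 9, 5, 13, 7, 11, 1, 10, 2, 3, 4, 8]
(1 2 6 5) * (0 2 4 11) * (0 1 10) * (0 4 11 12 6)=(0 2)(1 11)(4 12 6 5 10)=[2, 11, 0, 3, 12, 10, 5, 7, 8, 9, 4, 1, 6]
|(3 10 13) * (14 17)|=6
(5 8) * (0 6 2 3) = (0 6 2 3)(5 8) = [6, 1, 3, 0, 4, 8, 2, 7, 5]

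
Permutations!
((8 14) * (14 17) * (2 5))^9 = (17)(2 5)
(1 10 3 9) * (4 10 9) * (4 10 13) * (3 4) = [0, 9, 2, 10, 13, 5, 6, 7, 8, 1, 4, 11, 12, 3] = (1 9)(3 10 4 13)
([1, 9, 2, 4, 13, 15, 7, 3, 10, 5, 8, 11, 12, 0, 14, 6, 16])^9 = (16)(0 13 4 3 7 6 15 5 9 1)(8 10)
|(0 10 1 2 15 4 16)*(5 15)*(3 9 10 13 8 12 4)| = 42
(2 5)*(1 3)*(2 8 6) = [0, 3, 5, 1, 4, 8, 2, 7, 6] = (1 3)(2 5 8 6)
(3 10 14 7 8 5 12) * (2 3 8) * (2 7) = (2 3 10 14)(5 12 8) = [0, 1, 3, 10, 4, 12, 6, 7, 5, 9, 14, 11, 8, 13, 2]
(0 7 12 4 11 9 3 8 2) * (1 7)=[1, 7, 0, 8, 11, 5, 6, 12, 2, 3, 10, 9, 4]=(0 1 7 12 4 11 9 3 8 2)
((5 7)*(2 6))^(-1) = (2 6)(5 7)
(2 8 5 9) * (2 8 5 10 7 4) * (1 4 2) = (1 4)(2 5 9 8 10 7) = [0, 4, 5, 3, 1, 9, 6, 2, 10, 8, 7]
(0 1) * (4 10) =[1, 0, 2, 3, 10, 5, 6, 7, 8, 9, 4] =(0 1)(4 10)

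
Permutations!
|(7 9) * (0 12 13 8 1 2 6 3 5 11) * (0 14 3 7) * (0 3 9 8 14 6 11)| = 42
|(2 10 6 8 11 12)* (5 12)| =|(2 10 6 8 11 5 12)| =7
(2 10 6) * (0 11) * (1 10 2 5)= (0 11)(1 10 6 5)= [11, 10, 2, 3, 4, 1, 5, 7, 8, 9, 6, 0]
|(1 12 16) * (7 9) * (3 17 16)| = 10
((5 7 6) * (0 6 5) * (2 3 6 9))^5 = (9)(5 7)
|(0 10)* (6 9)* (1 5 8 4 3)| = |(0 10)(1 5 8 4 3)(6 9)| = 10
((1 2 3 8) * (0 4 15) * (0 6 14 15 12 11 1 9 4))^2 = (1 3 9 12)(2 8 4 11)(6 15 14) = ((1 2 3 8 9 4 12 11)(6 14 15))^2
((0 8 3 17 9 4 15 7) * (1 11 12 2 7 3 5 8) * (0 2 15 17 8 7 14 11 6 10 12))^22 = (0 7 15 1 2 3 6 14 8 10 11 5 12)(4 17 9)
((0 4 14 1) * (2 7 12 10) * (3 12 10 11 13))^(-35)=(0 4 14 1)(2 7 10)(3 12 11 13)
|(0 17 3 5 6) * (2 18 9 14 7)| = |(0 17 3 5 6)(2 18 9 14 7)| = 5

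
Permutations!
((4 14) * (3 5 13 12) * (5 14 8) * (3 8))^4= (3 14 4)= ((3 14 4)(5 13 12 8))^4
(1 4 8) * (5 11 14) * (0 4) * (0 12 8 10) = (0 4 10)(1 12 8)(5 11 14) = [4, 12, 2, 3, 10, 11, 6, 7, 1, 9, 0, 14, 8, 13, 5]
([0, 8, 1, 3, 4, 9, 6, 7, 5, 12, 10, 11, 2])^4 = (1 12 5)(2 9 8)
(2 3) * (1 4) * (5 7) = (1 4)(2 3)(5 7) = [0, 4, 3, 2, 1, 7, 6, 5]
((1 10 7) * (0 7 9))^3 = (0 10 7 9 1)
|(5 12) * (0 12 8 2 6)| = |(0 12 5 8 2 6)| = 6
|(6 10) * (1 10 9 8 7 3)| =7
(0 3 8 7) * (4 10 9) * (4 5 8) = (0 3 4 10 9 5 8 7) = [3, 1, 2, 4, 10, 8, 6, 0, 7, 5, 9]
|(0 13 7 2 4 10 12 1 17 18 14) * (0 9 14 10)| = |(0 13 7 2 4)(1 17 18 10 12)(9 14)| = 10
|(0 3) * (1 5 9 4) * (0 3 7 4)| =|(0 7 4 1 5 9)| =6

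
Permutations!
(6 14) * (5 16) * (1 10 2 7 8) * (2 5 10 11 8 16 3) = [0, 11, 7, 2, 4, 3, 14, 16, 1, 9, 5, 8, 12, 13, 6, 15, 10] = (1 11 8)(2 7 16 10 5 3)(6 14)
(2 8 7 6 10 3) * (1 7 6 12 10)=(1 7 12 10 3 2 8 6)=[0, 7, 8, 2, 4, 5, 1, 12, 6, 9, 3, 11, 10]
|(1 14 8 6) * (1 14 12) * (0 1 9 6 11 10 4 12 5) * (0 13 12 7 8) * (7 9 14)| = 42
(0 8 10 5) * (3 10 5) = [8, 1, 2, 10, 4, 0, 6, 7, 5, 9, 3] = (0 8 5)(3 10)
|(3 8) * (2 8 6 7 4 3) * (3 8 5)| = 7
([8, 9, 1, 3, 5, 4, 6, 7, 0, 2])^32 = [0, 2, 9, 3, 4, 5, 6, 7, 8, 1]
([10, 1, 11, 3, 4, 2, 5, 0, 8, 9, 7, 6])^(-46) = [7, 1, 6, 3, 4, 11, 2, 10, 8, 9, 0, 5]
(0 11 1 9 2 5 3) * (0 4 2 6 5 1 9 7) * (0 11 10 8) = (0 10 8)(1 7 11 9 6 5 3 4 2) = [10, 7, 1, 4, 2, 3, 5, 11, 0, 6, 8, 9]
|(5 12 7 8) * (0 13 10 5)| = |(0 13 10 5 12 7 8)| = 7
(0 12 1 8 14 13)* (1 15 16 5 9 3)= [12, 8, 2, 1, 4, 9, 6, 7, 14, 3, 10, 11, 15, 0, 13, 16, 5]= (0 12 15 16 5 9 3 1 8 14 13)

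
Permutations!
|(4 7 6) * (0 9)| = |(0 9)(4 7 6)| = 6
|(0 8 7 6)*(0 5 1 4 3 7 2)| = |(0 8 2)(1 4 3 7 6 5)| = 6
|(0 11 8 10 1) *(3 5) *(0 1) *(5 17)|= |(0 11 8 10)(3 17 5)|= 12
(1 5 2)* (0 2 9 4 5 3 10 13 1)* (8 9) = (0 2)(1 3 10 13)(4 5 8 9) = [2, 3, 0, 10, 5, 8, 6, 7, 9, 4, 13, 11, 12, 1]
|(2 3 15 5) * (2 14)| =5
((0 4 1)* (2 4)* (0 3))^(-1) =(0 3 1 4 2)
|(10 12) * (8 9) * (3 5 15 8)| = 10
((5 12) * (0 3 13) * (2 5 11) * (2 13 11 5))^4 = ((0 3 11 13)(5 12))^4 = (13)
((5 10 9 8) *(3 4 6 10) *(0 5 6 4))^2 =((0 5 3)(6 10 9 8))^2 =(0 3 5)(6 9)(8 10)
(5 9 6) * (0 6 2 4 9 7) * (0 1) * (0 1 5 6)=(2 4 9)(5 7)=[0, 1, 4, 3, 9, 7, 6, 5, 8, 2]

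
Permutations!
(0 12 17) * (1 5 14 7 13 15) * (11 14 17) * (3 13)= (0 12 11 14 7 3 13 15 1 5 17)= [12, 5, 2, 13, 4, 17, 6, 3, 8, 9, 10, 14, 11, 15, 7, 1, 16, 0]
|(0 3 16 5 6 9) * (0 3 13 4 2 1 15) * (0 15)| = 5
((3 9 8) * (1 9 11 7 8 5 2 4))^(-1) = (1 4 2 5 9)(3 8 7 11)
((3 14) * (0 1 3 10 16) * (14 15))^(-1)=(0 16 10 14 15 3 1)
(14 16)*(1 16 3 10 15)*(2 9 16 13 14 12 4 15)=(1 13 14 3 10 2 9 16 12 4 15)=[0, 13, 9, 10, 15, 5, 6, 7, 8, 16, 2, 11, 4, 14, 3, 1, 12]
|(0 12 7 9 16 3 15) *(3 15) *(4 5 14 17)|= 12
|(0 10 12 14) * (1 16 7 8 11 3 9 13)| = 8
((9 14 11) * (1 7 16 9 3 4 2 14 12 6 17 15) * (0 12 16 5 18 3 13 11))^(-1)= (0 14 2 4 3 18 5 7 1 15 17 6 12)(9 16)(11 13)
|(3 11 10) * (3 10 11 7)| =|(11)(3 7)| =2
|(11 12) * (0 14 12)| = 4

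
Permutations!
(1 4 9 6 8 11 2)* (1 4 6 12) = (1 6 8 11 2 4 9 12) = [0, 6, 4, 3, 9, 5, 8, 7, 11, 12, 10, 2, 1]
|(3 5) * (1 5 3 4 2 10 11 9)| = 7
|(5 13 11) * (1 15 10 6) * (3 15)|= 15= |(1 3 15 10 6)(5 13 11)|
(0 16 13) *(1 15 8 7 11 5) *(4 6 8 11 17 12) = (0 16 13)(1 15 11 5)(4 6 8 7 17 12) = [16, 15, 2, 3, 6, 1, 8, 17, 7, 9, 10, 5, 4, 0, 14, 11, 13, 12]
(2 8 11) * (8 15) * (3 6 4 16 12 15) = [0, 1, 3, 6, 16, 5, 4, 7, 11, 9, 10, 2, 15, 13, 14, 8, 12] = (2 3 6 4 16 12 15 8 11)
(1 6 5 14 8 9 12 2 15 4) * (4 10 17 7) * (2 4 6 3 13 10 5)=(1 3 13 10 17 7 6 2 15 5 14 8 9 12 4)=[0, 3, 15, 13, 1, 14, 2, 6, 9, 12, 17, 11, 4, 10, 8, 5, 16, 7]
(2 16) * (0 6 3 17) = (0 6 3 17)(2 16) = [6, 1, 16, 17, 4, 5, 3, 7, 8, 9, 10, 11, 12, 13, 14, 15, 2, 0]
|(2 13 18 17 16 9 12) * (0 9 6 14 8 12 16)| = |(0 9 16 6 14 8 12 2 13 18 17)| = 11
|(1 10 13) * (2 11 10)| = 5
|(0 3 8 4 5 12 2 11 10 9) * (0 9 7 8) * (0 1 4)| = 11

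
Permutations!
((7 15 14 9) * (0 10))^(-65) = ((0 10)(7 15 14 9))^(-65) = (0 10)(7 9 14 15)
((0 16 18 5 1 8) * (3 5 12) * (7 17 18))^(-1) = (0 8 1 5 3 12 18 17 7 16)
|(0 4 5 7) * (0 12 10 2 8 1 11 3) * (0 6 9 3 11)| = 9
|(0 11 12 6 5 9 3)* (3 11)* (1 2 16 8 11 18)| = 10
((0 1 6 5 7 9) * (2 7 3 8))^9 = ((0 1 6 5 3 8 2 7 9))^9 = (9)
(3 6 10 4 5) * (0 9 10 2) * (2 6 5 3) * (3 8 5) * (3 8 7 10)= [9, 1, 0, 8, 7, 2, 6, 10, 5, 3, 4]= (0 9 3 8 5 2)(4 7 10)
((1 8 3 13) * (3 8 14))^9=(1 14 3 13)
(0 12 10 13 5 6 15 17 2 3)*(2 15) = [12, 1, 3, 0, 4, 6, 2, 7, 8, 9, 13, 11, 10, 5, 14, 17, 16, 15] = (0 12 10 13 5 6 2 3)(15 17)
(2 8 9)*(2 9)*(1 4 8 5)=(9)(1 4 8 2 5)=[0, 4, 5, 3, 8, 1, 6, 7, 2, 9]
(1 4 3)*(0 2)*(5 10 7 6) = (0 2)(1 4 3)(5 10 7 6) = [2, 4, 0, 1, 3, 10, 5, 6, 8, 9, 7]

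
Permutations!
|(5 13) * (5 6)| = |(5 13 6)| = 3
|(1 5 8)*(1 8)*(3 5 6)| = 4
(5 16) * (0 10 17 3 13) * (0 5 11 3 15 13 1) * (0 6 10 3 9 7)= (0 3 1 6 10 17 15 13 5 16 11 9 7)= [3, 6, 2, 1, 4, 16, 10, 0, 8, 7, 17, 9, 12, 5, 14, 13, 11, 15]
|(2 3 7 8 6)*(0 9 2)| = 7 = |(0 9 2 3 7 8 6)|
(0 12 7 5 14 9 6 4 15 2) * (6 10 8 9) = (0 12 7 5 14 6 4 15 2)(8 9 10) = [12, 1, 0, 3, 15, 14, 4, 5, 9, 10, 8, 11, 7, 13, 6, 2]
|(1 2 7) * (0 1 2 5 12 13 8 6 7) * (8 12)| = 14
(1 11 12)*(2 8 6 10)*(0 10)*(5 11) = [10, 5, 8, 3, 4, 11, 0, 7, 6, 9, 2, 12, 1] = (0 10 2 8 6)(1 5 11 12)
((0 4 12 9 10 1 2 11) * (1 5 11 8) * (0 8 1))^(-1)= ((0 4 12 9 10 5 11 8)(1 2))^(-1)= (0 8 11 5 10 9 12 4)(1 2)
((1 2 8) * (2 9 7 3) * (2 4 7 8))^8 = ((1 9 8)(3 4 7))^8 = (1 8 9)(3 7 4)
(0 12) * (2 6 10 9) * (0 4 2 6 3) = (0 12 4 2 3)(6 10 9) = [12, 1, 3, 0, 2, 5, 10, 7, 8, 6, 9, 11, 4]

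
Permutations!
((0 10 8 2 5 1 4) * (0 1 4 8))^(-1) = (0 10)(1 4 5 2 8)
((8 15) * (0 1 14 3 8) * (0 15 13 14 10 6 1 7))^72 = (15)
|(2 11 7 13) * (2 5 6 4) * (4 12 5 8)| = 6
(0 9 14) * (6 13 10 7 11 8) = (0 9 14)(6 13 10 7 11 8) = [9, 1, 2, 3, 4, 5, 13, 11, 6, 14, 7, 8, 12, 10, 0]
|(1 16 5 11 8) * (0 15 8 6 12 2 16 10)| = 30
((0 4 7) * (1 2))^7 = ((0 4 7)(1 2))^7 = (0 4 7)(1 2)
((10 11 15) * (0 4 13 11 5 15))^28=((0 4 13 11)(5 15 10))^28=(5 15 10)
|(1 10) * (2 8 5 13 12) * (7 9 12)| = 14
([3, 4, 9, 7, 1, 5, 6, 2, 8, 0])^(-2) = (0 2 3 9 7)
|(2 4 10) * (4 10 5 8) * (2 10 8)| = |(10)(2 8 4 5)| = 4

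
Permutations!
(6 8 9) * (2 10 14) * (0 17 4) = (0 17 4)(2 10 14)(6 8 9) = [17, 1, 10, 3, 0, 5, 8, 7, 9, 6, 14, 11, 12, 13, 2, 15, 16, 4]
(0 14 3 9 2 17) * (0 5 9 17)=[14, 1, 0, 17, 4, 9, 6, 7, 8, 2, 10, 11, 12, 13, 3, 15, 16, 5]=(0 14 3 17 5 9 2)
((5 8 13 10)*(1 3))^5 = (1 3)(5 8 13 10) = ((1 3)(5 8 13 10))^5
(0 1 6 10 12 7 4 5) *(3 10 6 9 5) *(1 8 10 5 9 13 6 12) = (0 8 10 1 13 6 12 7 4 3 5) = [8, 13, 2, 5, 3, 0, 12, 4, 10, 9, 1, 11, 7, 6]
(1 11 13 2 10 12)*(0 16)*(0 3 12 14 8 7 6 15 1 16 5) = (0 5)(1 11 13 2 10 14 8 7 6 15)(3 12 16) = [5, 11, 10, 12, 4, 0, 15, 6, 7, 9, 14, 13, 16, 2, 8, 1, 3]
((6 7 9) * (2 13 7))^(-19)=((2 13 7 9 6))^(-19)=(2 13 7 9 6)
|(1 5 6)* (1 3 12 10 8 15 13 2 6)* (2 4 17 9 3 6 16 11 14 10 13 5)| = |(1 2 16 11 14 10 8 15 5)(3 12 13 4 17 9)| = 18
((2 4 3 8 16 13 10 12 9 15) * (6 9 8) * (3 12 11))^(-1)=((2 4 12 8 16 13 10 11 3 6 9 15))^(-1)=(2 15 9 6 3 11 10 13 16 8 12 4)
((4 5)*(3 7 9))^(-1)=((3 7 9)(4 5))^(-1)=(3 9 7)(4 5)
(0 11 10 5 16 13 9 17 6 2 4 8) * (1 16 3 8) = (0 11 10 5 3 8)(1 16 13 9 17 6 2 4) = [11, 16, 4, 8, 1, 3, 2, 7, 0, 17, 5, 10, 12, 9, 14, 15, 13, 6]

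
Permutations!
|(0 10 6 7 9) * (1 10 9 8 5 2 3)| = 8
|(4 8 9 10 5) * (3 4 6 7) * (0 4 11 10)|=12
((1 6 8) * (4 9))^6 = (9)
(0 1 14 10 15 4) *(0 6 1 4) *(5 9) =[4, 14, 2, 3, 6, 9, 1, 7, 8, 5, 15, 11, 12, 13, 10, 0] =(0 4 6 1 14 10 15)(5 9)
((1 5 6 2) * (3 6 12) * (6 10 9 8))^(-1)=((1 5 12 3 10 9 8 6 2))^(-1)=(1 2 6 8 9 10 3 12 5)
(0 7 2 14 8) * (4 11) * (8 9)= (0 7 2 14 9 8)(4 11)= [7, 1, 14, 3, 11, 5, 6, 2, 0, 8, 10, 4, 12, 13, 9]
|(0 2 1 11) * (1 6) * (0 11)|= 4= |(11)(0 2 6 1)|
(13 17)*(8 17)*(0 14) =(0 14)(8 17 13) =[14, 1, 2, 3, 4, 5, 6, 7, 17, 9, 10, 11, 12, 8, 0, 15, 16, 13]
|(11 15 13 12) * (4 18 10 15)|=7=|(4 18 10 15 13 12 11)|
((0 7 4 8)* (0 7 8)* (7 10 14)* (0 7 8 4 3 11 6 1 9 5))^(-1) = (0 5 9 1 6 11 3 7 4)(8 14 10)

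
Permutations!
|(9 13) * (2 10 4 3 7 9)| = |(2 10 4 3 7 9 13)| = 7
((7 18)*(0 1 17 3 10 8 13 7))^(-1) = (0 18 7 13 8 10 3 17 1) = ((0 1 17 3 10 8 13 7 18))^(-1)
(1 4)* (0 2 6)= (0 2 6)(1 4)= [2, 4, 6, 3, 1, 5, 0]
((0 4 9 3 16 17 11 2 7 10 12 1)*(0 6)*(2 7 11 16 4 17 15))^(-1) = ((0 17 16 15 2 11 7 10 12 1 6)(3 4 9))^(-1) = (0 6 1 12 10 7 11 2 15 16 17)(3 9 4)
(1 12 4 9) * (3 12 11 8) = (1 11 8 3 12 4 9) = [0, 11, 2, 12, 9, 5, 6, 7, 3, 1, 10, 8, 4]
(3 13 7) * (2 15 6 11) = (2 15 6 11)(3 13 7) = [0, 1, 15, 13, 4, 5, 11, 3, 8, 9, 10, 2, 12, 7, 14, 6]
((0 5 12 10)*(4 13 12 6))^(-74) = (0 4 10 6 12 5 13) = ((0 5 6 4 13 12 10))^(-74)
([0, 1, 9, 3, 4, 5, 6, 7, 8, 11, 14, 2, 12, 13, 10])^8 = [0, 1, 11, 3, 4, 5, 6, 7, 8, 2, 10, 9, 12, 13, 14]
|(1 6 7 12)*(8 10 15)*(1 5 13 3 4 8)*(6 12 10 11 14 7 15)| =13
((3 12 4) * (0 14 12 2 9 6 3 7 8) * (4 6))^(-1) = ((0 14 12 6 3 2 9 4 7 8))^(-1) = (0 8 7 4 9 2 3 6 12 14)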